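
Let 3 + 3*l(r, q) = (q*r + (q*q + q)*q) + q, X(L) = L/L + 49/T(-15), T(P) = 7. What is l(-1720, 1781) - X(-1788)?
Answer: 1883124312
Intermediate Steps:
X(L) = 8 (X(L) = L/L + 49/7 = 1 + 49*(⅐) = 1 + 7 = 8)
l(r, q) = -1 + q/3 + q*r/3 + q*(q + q²)/3 (l(r, q) = -1 + ((q*r + (q*q + q)*q) + q)/3 = -1 + ((q*r + (q² + q)*q) + q)/3 = -1 + ((q*r + (q + q²)*q) + q)/3 = -1 + ((q*r + q*(q + q²)) + q)/3 = -1 + (q + q*r + q*(q + q²))/3 = -1 + (q/3 + q*r/3 + q*(q + q²)/3) = -1 + q/3 + q*r/3 + q*(q + q²)/3)
l(-1720, 1781) - X(-1788) = (-1 + (⅓)*1781 + (⅓)*1781² + (⅓)*1781³ + (⅓)*1781*(-1720)) - 1*8 = (-1 + 1781/3 + (⅓)*3171961 + (⅓)*5649262541 - 3063320/3) - 8 = (-1 + 1781/3 + 3171961/3 + 5649262541/3 - 3063320/3) - 8 = 1883124320 - 8 = 1883124312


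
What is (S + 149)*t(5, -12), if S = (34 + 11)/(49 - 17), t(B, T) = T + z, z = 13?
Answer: 4813/32 ≈ 150.41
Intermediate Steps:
t(B, T) = 13 + T (t(B, T) = T + 13 = 13 + T)
S = 45/32 ≈ 1.4063
(S + 149)*t(5, -12) = (45/32 + 149)*(13 - 12) = (4813/32)*1 = 4813/32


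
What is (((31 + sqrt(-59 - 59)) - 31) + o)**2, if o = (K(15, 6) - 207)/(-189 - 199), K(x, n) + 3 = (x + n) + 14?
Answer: -17733567/150544 + 175*I*sqrt(118)/194 ≈ -117.8 + 9.7989*I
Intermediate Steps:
K(x, n) = 11 + n + x (K(x, n) = -3 + ((x + n) + 14) = -3 + ((n + x) + 14) = -3 + (14 + n + x) = 11 + n + x)
o = 175/388 (o = ((11 + 6 + 15) - 207)/(-189 - 199) = (32 - 207)/(-388) = -175*(-1/388) = 175/388 ≈ 0.45103)
(((31 + sqrt(-59 - 59)) - 31) + o)**2 = (((31 + sqrt(-59 - 59)) - 31) + 175/388)**2 = (((31 + sqrt(-118)) - 31) + 175/388)**2 = (((31 + I*sqrt(118)) - 31) + 175/388)**2 = (I*sqrt(118) + 175/388)**2 = (175/388 + I*sqrt(118))**2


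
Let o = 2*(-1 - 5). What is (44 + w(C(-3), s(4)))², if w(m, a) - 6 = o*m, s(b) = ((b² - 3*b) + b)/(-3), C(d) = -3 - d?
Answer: 2500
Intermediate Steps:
o = -12 (o = 2*(-6) = -12)
s(b) = -b²/3 + 2*b/3 (s(b) = (b² - 2*b)*(-⅓) = -b²/3 + 2*b/3)
w(m, a) = 6 - 12*m
(44 + w(C(-3), s(4)))² = (44 + (6 - 12*(-3 - 1*(-3))))² = (44 + (6 - 12*(-3 + 3)))² = (44 + (6 - 12*0))² = (44 + (6 + 0))² = (44 + 6)² = 50² = 2500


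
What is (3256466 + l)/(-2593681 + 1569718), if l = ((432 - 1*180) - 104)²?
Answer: -1092790/341321 ≈ -3.2016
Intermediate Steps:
l = 21904 (l = ((432 - 180) - 104)² = (252 - 104)² = 148² = 21904)
(3256466 + l)/(-2593681 + 1569718) = (3256466 + 21904)/(-2593681 + 1569718) = 3278370/(-1023963) = 3278370*(-1/1023963) = -1092790/341321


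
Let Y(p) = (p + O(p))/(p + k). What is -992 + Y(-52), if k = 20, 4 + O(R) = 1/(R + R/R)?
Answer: -1616087/1632 ≈ -990.25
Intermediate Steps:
O(R) = -4 + 1/(1 + R) (O(R) = -4 + 1/(R + R/R) = -4 + 1/(R + 1) = -4 + 1/(1 + R))
Y(p) = (p + (-3 - 4*p)/(1 + p))/(20 + p) (Y(p) = (p + (-3 - 4*p)/(1 + p))/(p + 20) = (p + (-3 - 4*p)/(1 + p))/(20 + p))
-992 + Y(-52) = -992 + (-3 - 4*(-52) - 52*(1 - 52))/((1 - 52)*(20 - 52)) = -992 + (-3 + 208 - 52*(-51))/(-51*(-32)) = -992 - 1/51*(-1/32)*(-3 + 208 + 2652) = -992 - 1/51*(-1/32)*2857 = -992 + 2857/1632 = -1616087/1632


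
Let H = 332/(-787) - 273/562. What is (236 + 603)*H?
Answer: -336803965/442294 ≈ -761.49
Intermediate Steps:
H = -401435/442294 (H = 332*(-1/787) - 273*1/562 = -332/787 - 273/562 = -401435/442294 ≈ -0.90762)
(236 + 603)*H = (236 + 603)*(-401435/442294) = 839*(-401435/442294) = -336803965/442294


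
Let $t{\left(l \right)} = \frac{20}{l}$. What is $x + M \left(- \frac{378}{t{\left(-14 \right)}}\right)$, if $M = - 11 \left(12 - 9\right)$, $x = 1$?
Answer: $- \frac{43654}{5} \approx -8730.8$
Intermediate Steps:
$M = -33$ ($M = \left(-11\right) 3 = -33$)
$x + M \left(- \frac{378}{t{\left(-14 \right)}}\right) = 1 - 33 \left(- \frac{378}{20 \frac{1}{-14}}\right) = 1 - 33 \left(- \frac{378}{20 \left(- \frac{1}{14}\right)}\right) = 1 - 33 \left(- \frac{378}{- \frac{10}{7}}\right) = 1 - 33 \left(\left(-378\right) \left(- \frac{7}{10}\right)\right) = 1 - \frac{43659}{5} = - \frac{43654}{5}$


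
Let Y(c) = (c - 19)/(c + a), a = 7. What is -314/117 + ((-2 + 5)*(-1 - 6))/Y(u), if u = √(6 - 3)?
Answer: 110870/20943 + 273*√3/179 ≈ 7.9355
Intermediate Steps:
u = √3 ≈ 1.7320
Y(c) = (-19 + c)/(7 + c) (Y(c) = (c - 19)/(c + 7) = (-19 + c)/(7 + c))
-314/117 + ((-2 + 5)*(-1 - 6))/Y(u) = -314/117 + ((-2 + 5)*(-1 - 6))/(((-19 + √3)/(7 + √3))) = -314*1/117 + (3*(-7))*((7 + √3)/(-19 + √3)) = -314/117 - 21*(7 + √3)/(-19 + √3)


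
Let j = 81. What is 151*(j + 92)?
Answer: 26123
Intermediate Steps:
151*(j + 92) = 151*(81 + 92) = 151*173 = 26123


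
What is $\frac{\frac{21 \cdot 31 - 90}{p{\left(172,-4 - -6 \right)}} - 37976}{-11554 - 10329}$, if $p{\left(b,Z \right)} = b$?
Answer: $\frac{6531311}{3763876} \approx 1.7353$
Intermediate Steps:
$\frac{\frac{21 \cdot 31 - 90}{p{\left(172,-4 - -6 \right)}} - 37976}{-11554 - 10329} = \frac{\frac{21 \cdot 31 - 90}{172} - 37976}{-11554 - 10329} = \frac{\left(651 - 90\right) \frac{1}{172} - 37976}{-21883} = \left(561 \cdot \frac{1}{172} - 37976\right) \left(- \frac{1}{21883}\right) = \left(\frac{561}{172} - 37976\right) \left(- \frac{1}{21883}\right) = \left(- \frac{6531311}{172}\right) \left(- \frac{1}{21883}\right) = \frac{6531311}{3763876}$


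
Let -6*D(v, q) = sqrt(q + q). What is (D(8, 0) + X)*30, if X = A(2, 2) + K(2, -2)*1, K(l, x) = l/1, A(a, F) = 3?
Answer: 150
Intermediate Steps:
K(l, x) = l (K(l, x) = l*1 = l)
D(v, q) = -sqrt(2)*sqrt(q)/6 (D(v, q) = -sqrt(q + q)/6 = -sqrt(2)*sqrt(q)/6)
X = 5 (X = 3 + 2*1 = 3 + 2 = 5)
(D(8, 0) + X)*30 = (-sqrt(2)*sqrt(0)/6 + 5)*30 = (-1/6*sqrt(2)*0 + 5)*30 = (0 + 5)*30 = 5*30 = 150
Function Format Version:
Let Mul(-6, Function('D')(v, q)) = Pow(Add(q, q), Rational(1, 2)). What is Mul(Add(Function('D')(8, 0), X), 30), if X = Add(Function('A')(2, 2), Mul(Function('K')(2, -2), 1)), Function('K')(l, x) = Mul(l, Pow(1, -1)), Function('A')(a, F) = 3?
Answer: 150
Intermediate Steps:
Function('K')(l, x) = l (Function('K')(l, x) = Mul(l, 1) = l)
Function('D')(v, q) = Mul(Rational(-1, 6), Pow(2, Rational(1, 2)), Pow(q, Rational(1, 2))) (Function('D')(v, q) = Mul(Rational(-1, 6), Pow(Add(q, q), Rational(1, 2))) = Mul(Rational(-1, 6), Pow(Mul(2, q), Rational(1, 2))) = Mul(Rational(-1, 6), Mul(Pow(2, Rational(1, 2)), Pow(q, Rational(1, 2)))) = Mul(Rational(-1, 6), Pow(2, Rational(1, 2)), Pow(q, Rational(1, 2))))
X = 5 (X = Add(3, Mul(2, 1)) = Add(3, 2) = 5)
Mul(Add(Function('D')(8, 0), X), 30) = Mul(Add(Mul(Rational(-1, 6), Pow(2, Rational(1, 2)), Pow(0, Rational(1, 2))), 5), 30) = Mul(Add(Mul(Rational(-1, 6), Pow(2, Rational(1, 2)), 0), 5), 30) = Mul(Add(0, 5), 30) = Mul(5, 30) = 150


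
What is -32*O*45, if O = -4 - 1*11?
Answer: 21600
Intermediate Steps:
O = -15 (O = -4 - 11 = -15)
-32*O*45 = -32*(-15)*45 = 480*45 = 21600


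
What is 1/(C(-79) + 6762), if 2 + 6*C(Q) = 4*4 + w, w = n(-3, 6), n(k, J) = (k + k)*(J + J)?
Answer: 3/20257 ≈ 0.00014810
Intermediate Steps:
n(k, J) = 4*J*k (n(k, J) = (2*k)*(2*J) = 4*J*k)
w = -72 (w = 4*6*(-3) = -72)
C(Q) = -29/3 (C(Q) = -1/3 + (4*4 - 72)/6 = -1/3 + (16 - 72)/6 = -1/3 + (1/6)*(-56) = -1/3 - 28/3 = -29/3)
1/(C(-79) + 6762) = 1/(-29/3 + 6762) = 1/(20257/3) = 3/20257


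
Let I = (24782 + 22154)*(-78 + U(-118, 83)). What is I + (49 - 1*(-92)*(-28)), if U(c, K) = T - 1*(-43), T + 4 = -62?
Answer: -4743063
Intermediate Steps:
T = -66 (T = -4 - 62 = -66)
U(c, K) = -23 (U(c, K) = -66 - 1*(-43) = -66 + 43 = -23)
I = -4740536 (I = (24782 + 22154)*(-78 - 23) = 46936*(-101) = -4740536)
I + (49 - 1*(-92)*(-28)) = -4740536 + (49 - 1*(-92)*(-28)) = -4740536 + (49 + 92*(-28)) = -4740536 + (49 - 2576) = -4740536 - 2527 = -4743063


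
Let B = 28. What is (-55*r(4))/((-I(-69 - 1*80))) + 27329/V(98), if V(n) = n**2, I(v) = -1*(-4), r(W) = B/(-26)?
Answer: -1493493/124852 ≈ -11.962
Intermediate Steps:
r(W) = -14/13 (r(W) = 28/(-26) = 28*(-1/26) = -14/13)
I(v) = 4
(-55*r(4))/((-I(-69 - 1*80))) + 27329/V(98) = (-55*(-14/13))/((-1*4)) + 27329/(98**2) = (770/13)/(-4) + 27329/9604 = (770/13)*(-1/4) + 27329*(1/9604) = -385/26 + 27329/9604 = -1493493/124852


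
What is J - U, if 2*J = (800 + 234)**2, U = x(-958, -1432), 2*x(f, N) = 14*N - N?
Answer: 543886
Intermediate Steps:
x(f, N) = 13*N/2 (x(f, N) = (14*N - N)/2 = (13*N)/2 = 13*N/2)
U = -9308 (U = (13/2)*(-1432) = -9308)
J = 534578 (J = (800 + 234)**2/2 = (1/2)*1034**2 = (1/2)*1069156 = 534578)
J - U = 534578 - 1*(-9308) = 534578 + 9308 = 543886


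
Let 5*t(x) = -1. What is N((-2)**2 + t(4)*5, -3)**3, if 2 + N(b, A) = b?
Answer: 1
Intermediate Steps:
t(x) = -1/5 (t(x) = (1/5)*(-1) = -1/5)
N(b, A) = -2 + b
N((-2)**2 + t(4)*5, -3)**3 = (-2 + ((-2)**2 - 1/5*5))**3 = (-2 + (4 - 1))**3 = (-2 + 3)**3 = 1**3 = 1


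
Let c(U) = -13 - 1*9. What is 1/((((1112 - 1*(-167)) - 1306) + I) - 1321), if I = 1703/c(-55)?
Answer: -22/31359 ≈ -0.00070155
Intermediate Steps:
c(U) = -22 (c(U) = -13 - 9 = -22)
I = -1703/22 (I = 1703/(-22) = 1703*(-1/22) = -1703/22 ≈ -77.409)
1/((((1112 - 1*(-167)) - 1306) + I) - 1321) = 1/((((1112 - 1*(-167)) - 1306) - 1703/22) - 1321) = 1/((((1112 + 167) - 1306) - 1703/22) - 1321) = 1/(((1279 - 1306) - 1703/22) - 1321) = 1/((-27 - 1703/22) - 1321) = 1/(-2297/22 - 1321) = 1/(-31359/22) = -22/31359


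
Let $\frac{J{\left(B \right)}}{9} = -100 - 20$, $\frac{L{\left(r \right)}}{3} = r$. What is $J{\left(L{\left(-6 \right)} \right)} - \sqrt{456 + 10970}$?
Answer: $-1080 - \sqrt{11426} \approx -1186.9$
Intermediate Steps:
$L{\left(r \right)} = 3 r$
$J{\left(B \right)} = -1080$ ($J{\left(B \right)} = 9 \left(-100 - 20\right) = 9 \left(-120\right) = -1080$)
$J{\left(L{\left(-6 \right)} \right)} - \sqrt{456 + 10970} = -1080 - \sqrt{456 + 10970} = -1080 - \sqrt{11426}$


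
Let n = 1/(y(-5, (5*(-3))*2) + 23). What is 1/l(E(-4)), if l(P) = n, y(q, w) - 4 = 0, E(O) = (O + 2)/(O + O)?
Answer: 27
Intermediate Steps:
E(O) = (2 + O)/(2*O) (E(O) = (2 + O)/((2*O)) = (2 + O)*(1/(2*O)) = (2 + O)/(2*O))
y(q, w) = 4 (y(q, w) = 4 + 0 = 4)
n = 1/27 (n = 1/(4 + 23) = 1/27 ≈ 0.037037)
l(P) = 1/27
1/l(E(-4)) = 1/(1/27) = 27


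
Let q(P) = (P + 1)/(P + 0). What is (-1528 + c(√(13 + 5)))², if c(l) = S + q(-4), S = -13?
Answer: 37957921/16 ≈ 2.3724e+6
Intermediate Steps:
q(P) = (1 + P)/P
c(l) = -49/4 (c(l) = -13 + (1 - 4)/(-4) = -13 - ¼*(-3) = -13 + ¾ = -49/4)
(-1528 + c(√(13 + 5)))² = (-1528 - 49/4)² = (-6161/4)² = 37957921/16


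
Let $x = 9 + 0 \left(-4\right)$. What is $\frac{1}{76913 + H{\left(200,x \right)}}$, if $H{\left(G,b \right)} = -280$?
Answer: $\frac{1}{76633} \approx 1.3049 \cdot 10^{-5}$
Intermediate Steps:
$x = 9$ ($x = 9 + 0 = 9$)
$\frac{1}{76913 + H{\left(200,x \right)}} = \frac{1}{76913 - 280} = \frac{1}{76633}$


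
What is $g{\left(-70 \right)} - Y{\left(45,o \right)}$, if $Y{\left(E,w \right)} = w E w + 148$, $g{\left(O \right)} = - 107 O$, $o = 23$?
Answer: $-16463$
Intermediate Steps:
$Y{\left(E,w \right)} = 148 + E w^{2}$ ($Y{\left(E,w \right)} = E w w + 148 = E w^{2} + 148 = 148 + E w^{2}$)
$g{\left(-70 \right)} - Y{\left(45,o \right)} = \left(-107\right) \left(-70\right) - \left(148 + 45 \cdot 23^{2}\right) = 7490 - \left(148 + 45 \cdot 529\right) = 7490 - \left(148 + 23805\right) = 7490 - 23953 = -16463$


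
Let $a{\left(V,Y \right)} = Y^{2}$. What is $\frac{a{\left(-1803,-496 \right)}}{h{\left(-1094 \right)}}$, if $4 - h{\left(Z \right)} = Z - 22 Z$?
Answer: $- \frac{123008}{11485} \approx -10.71$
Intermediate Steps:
$h{\left(Z \right)} = 4 + 21 Z$ ($h{\left(Z \right)} = 4 - \left(Z - 22 Z\right) = 4 - - 21 Z = 4 + 21 Z$)
$\frac{a{\left(-1803,-496 \right)}}{h{\left(-1094 \right)}} = \frac{\left(-496\right)^{2}}{4 + 21 \left(-1094\right)} = \frac{246016}{4 - 22974} = \frac{246016}{-22970} = 246016 \left(- \frac{1}{22970}\right) = - \frac{123008}{11485}$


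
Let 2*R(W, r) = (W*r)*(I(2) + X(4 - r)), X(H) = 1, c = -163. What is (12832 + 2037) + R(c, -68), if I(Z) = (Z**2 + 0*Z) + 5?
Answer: 70289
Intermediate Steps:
I(Z) = 5 + Z**2 (I(Z) = (Z**2 + 0) + 5 = Z**2 + 5 = 5 + Z**2)
R(W, r) = 5*W*r (R(W, r) = ((W*r)*((5 + 2**2) + 1))/2 = ((W*r)*((5 + 4) + 1))/2 = ((W*r)*(9 + 1))/2 = ((W*r)*10)/2 = (10*W*r)/2 = 5*W*r)
(12832 + 2037) + R(c, -68) = (12832 + 2037) + 5*(-163)*(-68) = 14869 + 55420 = 70289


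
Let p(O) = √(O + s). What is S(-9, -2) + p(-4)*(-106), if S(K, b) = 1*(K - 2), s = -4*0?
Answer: -11 - 212*I ≈ -11.0 - 212.0*I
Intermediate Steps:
s = 0
S(K, b) = -2 + K (S(K, b) = 1*(-2 + K) = -2 + K)
p(O) = √O (p(O) = √(O + 0) = √O)
S(-9, -2) + p(-4)*(-106) = (-2 - 9) + √(-4)*(-106) = -11 + (2*I)*(-106) = -11 - 212*I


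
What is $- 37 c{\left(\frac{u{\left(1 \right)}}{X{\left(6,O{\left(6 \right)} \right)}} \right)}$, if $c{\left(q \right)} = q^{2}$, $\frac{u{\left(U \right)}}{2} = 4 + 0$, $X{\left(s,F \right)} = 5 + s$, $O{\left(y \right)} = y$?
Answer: $- \frac{2368}{121} \approx -19.57$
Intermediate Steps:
$u{\left(U \right)} = 8$ ($u{\left(U \right)} = 2 \left(4 + 0\right) = 2 \cdot 4 = 8$)
$- 37 c{\left(\frac{u{\left(1 \right)}}{X{\left(6,O{\left(6 \right)} \right)}} \right)} = - 37 \left(\frac{8}{5 + 6}\right)^{2} = - 37 \left(\frac{8}{11}\right)^{2} = \left(-37\right) \frac{64}{121} = - \frac{2368}{121}$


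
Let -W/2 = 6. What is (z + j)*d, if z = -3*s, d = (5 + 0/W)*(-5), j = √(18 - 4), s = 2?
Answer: 150 - 25*√14 ≈ 56.459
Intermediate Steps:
W = -12 (W = -2*6 = -12)
j = √14 ≈ 3.7417
d = -25 (d = (5 + 0/(-12))*(-5) = (5 + 0*(-1/12))*(-5) = (5 + 0)*(-5) = 5*(-5) = -25)
z = -6 (z = -3*2 = -6)
(z + j)*d = (-6 + √14)*(-25) = 150 - 25*√14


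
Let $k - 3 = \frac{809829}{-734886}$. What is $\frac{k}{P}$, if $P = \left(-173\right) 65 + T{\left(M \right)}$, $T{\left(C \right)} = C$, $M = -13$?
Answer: $- \frac{154981}{919260732} \approx -0.00016859$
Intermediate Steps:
$k = \frac{154981}{81654}$ ($k = 3 + \frac{809829}{-734886} = 3 + 809829 \left(- \frac{1}{734886}\right) = 3 - \frac{89981}{81654} = \frac{154981}{81654} \approx 1.898$)
$P = -11258$ ($P = \left(-173\right) 65 - 13 = -11245 - 13 = -11258$)
$\frac{k}{P} = \frac{154981}{81654 \left(-11258\right)} = \frac{154981}{81654} \left(- \frac{1}{11258}\right) = - \frac{154981}{919260732}$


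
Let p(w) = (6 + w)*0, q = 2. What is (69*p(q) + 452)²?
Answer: 204304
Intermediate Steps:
p(w) = 0
(69*p(q) + 452)² = (69*0 + 452)² = (0 + 452)² = 452² = 204304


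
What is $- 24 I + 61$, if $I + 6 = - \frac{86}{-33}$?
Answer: $\frac{1567}{11} \approx 142.45$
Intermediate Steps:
$I = - \frac{112}{33}$ ($I = -6 - \frac{86}{-33} = -6 - - \frac{86}{33} = -6 + \frac{86}{33} = - \frac{112}{33} \approx -3.3939$)
$- 24 I + 61 = \left(-24\right) \left(- \frac{112}{33}\right) + 61 = \frac{896}{11} + 61 = \frac{1567}{11}$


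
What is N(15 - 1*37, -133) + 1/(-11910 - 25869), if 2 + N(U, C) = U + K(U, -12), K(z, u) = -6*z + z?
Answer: 3248993/37779 ≈ 86.000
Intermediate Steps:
K(z, u) = -5*z
N(U, C) = -2 - 4*U (N(U, C) = -2 + (U - 5*U) = -2 - 4*U)
N(15 - 1*37, -133) + 1/(-11910 - 25869) = (-2 - 4*(15 - 1*37)) + 1/(-11910 - 25869) = (-2 - 4*(15 - 37)) + 1/(-37779) = (-2 - 4*(-22)) - 1/37779 = (-2 + 88) - 1/37779 = 86 - 1/37779 = 3248993/37779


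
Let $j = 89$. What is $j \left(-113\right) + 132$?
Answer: $-9925$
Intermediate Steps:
$j \left(-113\right) + 132 = 89 \left(-113\right) + 132 = -10057 + 132 = -9925$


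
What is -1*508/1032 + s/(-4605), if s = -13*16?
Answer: -59019/132010 ≈ -0.44708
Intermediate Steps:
s = -208
-1*508/1032 + s/(-4605) = -1*508/1032 - 208/(-4605) = -508*1/1032 - 208*(-1/4605) = -127/258 + 208/4605 = -59019/132010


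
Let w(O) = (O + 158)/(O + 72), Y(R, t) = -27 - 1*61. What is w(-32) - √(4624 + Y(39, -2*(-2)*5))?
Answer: 63/20 - 18*√14 ≈ -64.200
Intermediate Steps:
Y(R, t) = -88 (Y(R, t) = -27 - 61 = -88)
w(O) = (158 + O)/(72 + O)
w(-32) - √(4624 + Y(39, -2*(-2)*5)) = (158 - 32)/(72 - 32) - √(4624 - 88) = 126/40 - √4536 = (1/40)*126 - 18*√14 = 63/20 - 18*√14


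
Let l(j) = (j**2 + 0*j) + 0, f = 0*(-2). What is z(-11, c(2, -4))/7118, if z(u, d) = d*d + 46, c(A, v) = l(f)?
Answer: 23/3559 ≈ 0.0064625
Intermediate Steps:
f = 0
l(j) = j**2 (l(j) = (j**2 + 0) + 0 = j**2 + 0 = j**2)
c(A, v) = 0 (c(A, v) = 0**2 = 0)
z(u, d) = 46 + d**2 (z(u, d) = d**2 + 46 = 46 + d**2)
z(-11, c(2, -4))/7118 = (46 + 0**2)/7118 = (46 + 0)*(1/7118) = 46*(1/7118) = 23/3559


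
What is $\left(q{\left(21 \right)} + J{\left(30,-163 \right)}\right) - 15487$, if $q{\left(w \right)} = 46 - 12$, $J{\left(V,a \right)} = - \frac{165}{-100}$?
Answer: $- \frac{309027}{20} \approx -15451.0$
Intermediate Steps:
$J{\left(V,a \right)} = \frac{33}{20}$ ($J{\left(V,a \right)} = \left(-165\right) \left(- \frac{1}{100}\right) = \frac{33}{20}$)
$q{\left(w \right)} = 34$
$\left(q{\left(21 \right)} + J{\left(30,-163 \right)}\right) - 15487 = \left(34 + \frac{33}{20}\right) - 15487 = \frac{713}{20} - 15487 = - \frac{309027}{20}$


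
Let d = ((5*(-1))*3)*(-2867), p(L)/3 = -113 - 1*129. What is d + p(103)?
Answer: 42279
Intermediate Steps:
p(L) = -726 (p(L) = 3*(-113 - 1*129) = 3*(-113 - 129) = 3*(-242) = -726)
d = 43005 (d = -5*3*(-2867) = -15*(-2867) = 43005)
d + p(103) = 43005 - 726 = 42279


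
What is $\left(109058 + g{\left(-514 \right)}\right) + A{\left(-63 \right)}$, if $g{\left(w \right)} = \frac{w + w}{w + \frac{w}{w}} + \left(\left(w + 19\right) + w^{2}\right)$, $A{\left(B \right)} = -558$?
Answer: $\frac{190940141}{513} \approx 3.722 \cdot 10^{5}$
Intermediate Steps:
$g{\left(w \right)} = 19 + w + w^{2} + \frac{2 w}{1 + w}$ ($g{\left(w \right)} = \frac{2 w}{w + 1} + \left(\left(19 + w\right) + w^{2}\right) = \frac{2 w}{1 + w} + \left(19 + w + w^{2}\right) = 19 + w + w^{2} + \frac{2 w}{1 + w}$)
$\left(109058 + g{\left(-514 \right)}\right) + A{\left(-63 \right)} = \left(109058 + \frac{19 + \left(-514\right)^{3} + 2 \left(-514\right)^{2} + 22 \left(-514\right)}{1 - 514}\right) - 558 = \left(109058 + \frac{19 - 135796744 + 2 \cdot 264196 - 11308}{-513}\right) - 558 = \left(109058 - \frac{19 - 135796744 + 528392 - 11308}{513}\right) - 558 = \left(109058 - - \frac{135279641}{513}\right) - 558 = \left(109058 + \frac{135279641}{513}\right) - 558 = \frac{191226395}{513} - 558 = \frac{190940141}{513}$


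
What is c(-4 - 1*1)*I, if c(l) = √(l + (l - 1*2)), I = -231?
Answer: -462*I*√3 ≈ -800.21*I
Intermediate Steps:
c(l) = √(-2 + 2*l) (c(l) = √(l + (l - 2)) = √(l + (-2 + l)) = √(-2 + 2*l))
c(-4 - 1*1)*I = √(-2 + 2*(-4 - 1*1))*(-231) = √(-2 + 2*(-4 - 1))*(-231) = √(-2 + 2*(-5))*(-231) = √(-2 - 10)*(-231) = √(-12)*(-231) = (2*I*√3)*(-231) = -462*I*√3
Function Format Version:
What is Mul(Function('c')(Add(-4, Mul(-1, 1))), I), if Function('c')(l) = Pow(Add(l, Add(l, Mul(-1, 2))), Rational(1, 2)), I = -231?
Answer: Mul(-462, I, Pow(3, Rational(1, 2))) ≈ Mul(-800.21, I)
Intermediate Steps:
Function('c')(l) = Pow(Add(-2, Mul(2, l)), Rational(1, 2)) (Function('c')(l) = Pow(Add(l, Add(l, -2)), Rational(1, 2)) = Pow(Add(l, Add(-2, l)), Rational(1, 2)) = Pow(Add(-2, Mul(2, l)), Rational(1, 2)))
Mul(Function('c')(Add(-4, Mul(-1, 1))), I) = Mul(Pow(Add(-2, Mul(2, Add(-4, Mul(-1, 1)))), Rational(1, 2)), -231) = Mul(Pow(Add(-2, Mul(2, Add(-4, -1))), Rational(1, 2)), -231) = Mul(Pow(Add(-2, Mul(2, -5)), Rational(1, 2)), -231) = Mul(Pow(Add(-2, -10), Rational(1, 2)), -231) = Mul(Pow(-12, Rational(1, 2)), -231) = Mul(Mul(2, I, Pow(3, Rational(1, 2))), -231) = Mul(-462, I, Pow(3, Rational(1, 2)))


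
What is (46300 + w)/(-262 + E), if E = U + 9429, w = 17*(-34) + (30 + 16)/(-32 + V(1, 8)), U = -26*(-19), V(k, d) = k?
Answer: 1417336/299491 ≈ 4.7325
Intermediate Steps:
U = 494
w = -17964/31 (w = 17*(-34) + (30 + 16)/(-32 + 1) = -578 + 46/(-31) = -578 + 46*(-1/31) = -578 - 46/31 = -17964/31 ≈ -579.48)
E = 9923 (E = 494 + 9429 = 9923)
(46300 + w)/(-262 + E) = (46300 - 17964/31)/(-262 + 9923) = (1417336/31)/9661 = (1417336/31)*(1/9661) = 1417336/299491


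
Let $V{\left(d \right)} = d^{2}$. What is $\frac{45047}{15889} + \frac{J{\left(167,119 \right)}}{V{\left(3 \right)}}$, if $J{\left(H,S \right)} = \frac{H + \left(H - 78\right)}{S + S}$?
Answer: $\frac{50279129}{17017119} \approx 2.9546$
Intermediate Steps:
$J{\left(H,S \right)} = \frac{-78 + 2 H}{2 S}$ ($J{\left(H,S \right)} = \frac{H + \left(-78 + H\right)}{2 S} = \left(-78 + 2 H\right) \frac{1}{2 S} = \frac{-78 + 2 H}{2 S}$)
$\frac{45047}{15889} + \frac{J{\left(167,119 \right)}}{V{\left(3 \right)}} = \frac{45047}{15889} + \frac{\frac{1}{119} \left(-39 + 167\right)}{3^{2}} = 45047 \cdot \frac{1}{15889} + \frac{\frac{1}{119} \cdot 128}{9} = \frac{45047}{15889} + \frac{128}{119} \cdot \frac{1}{9} = \frac{45047}{15889} + \frac{128}{1071} = \frac{50279129}{17017119}$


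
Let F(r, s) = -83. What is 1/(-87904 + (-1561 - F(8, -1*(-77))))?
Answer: -1/89382 ≈ -1.1188e-5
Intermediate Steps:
1/(-87904 + (-1561 - F(8, -1*(-77)))) = 1/(-87904 + (-1561 - 1*(-83))) = 1/(-87904 + (-1561 + 83)) = 1/(-87904 - 1478) = 1/(-89382) = -1/89382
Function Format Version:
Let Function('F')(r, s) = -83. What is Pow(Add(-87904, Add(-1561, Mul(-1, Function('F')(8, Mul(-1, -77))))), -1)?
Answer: Rational(-1, 89382) ≈ -1.1188e-5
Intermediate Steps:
Pow(Add(-87904, Add(-1561, Mul(-1, Function('F')(8, Mul(-1, -77))))), -1) = Pow(Add(-87904, Add(-1561, Mul(-1, -83))), -1) = Pow(Add(-87904, Add(-1561, 83)), -1) = Pow(Add(-87904, -1478), -1) = Pow(-89382, -1) = Rational(-1, 89382)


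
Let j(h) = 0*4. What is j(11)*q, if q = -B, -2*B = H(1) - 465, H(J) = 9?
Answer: 0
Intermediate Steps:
j(h) = 0
B = 228 (B = -(9 - 465)/2 = -½*(-456) = 228)
q = -228 (q = -1*228 = -228)
j(11)*q = 0*(-228) = 0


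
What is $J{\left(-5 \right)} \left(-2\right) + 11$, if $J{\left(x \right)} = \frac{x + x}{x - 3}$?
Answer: $\frac{17}{2} \approx 8.5$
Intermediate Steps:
$J{\left(x \right)} = \frac{2 x}{-3 + x}$
$J{\left(-5 \right)} \left(-2\right) + 11 = 2 \left(-5\right) \frac{1}{-3 - 5} \left(-2\right) + 11 = 2 \left(-5\right) \frac{1}{-8} \left(-2\right) + 11 = 2 \left(-5\right) \left(- \frac{1}{8}\right) \left(-2\right) + 11 = \frac{5}{4} \left(-2\right) + 11 = - \frac{5}{2} + 11 = \frac{17}{2}$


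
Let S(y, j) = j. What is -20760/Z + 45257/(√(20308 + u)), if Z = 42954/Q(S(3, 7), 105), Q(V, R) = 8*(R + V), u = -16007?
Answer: -3100160/7159 + 45257*√4301/4301 ≈ 257.04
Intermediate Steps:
Q(V, R) = 8*R + 8*V
Z = 21477/448 (Z = 42954/(8*105 + 8*7) = 42954/(840 + 56) = 42954/896 = 42954*(1/896) = 21477/448 ≈ 47.940)
-20760/Z + 45257/(√(20308 + u)) = -20760/21477/448 + 45257/(√(20308 - 16007)) = -20760*448/21477 + 45257/(√4301) = -3100160/7159 + 45257*(√4301/4301) = -3100160/7159 + 45257*√4301/4301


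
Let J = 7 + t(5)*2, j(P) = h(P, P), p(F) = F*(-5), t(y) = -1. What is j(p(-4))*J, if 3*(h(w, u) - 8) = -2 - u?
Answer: 10/3 ≈ 3.3333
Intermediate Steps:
p(F) = -5*F
h(w, u) = 22/3 - u/3 (h(w, u) = 8 + (-2 - u)/3 = 8 + (-⅔ - u/3) = 22/3 - u/3)
j(P) = 22/3 - P/3
J = 5 (J = 7 - 1*2 = 7 - 2 = 5)
j(p(-4))*J = (22/3 - (-5)*(-4)/3)*5 = (22/3 - ⅓*20)*5 = (22/3 - 20/3)*5 = (⅔)*5 = 10/3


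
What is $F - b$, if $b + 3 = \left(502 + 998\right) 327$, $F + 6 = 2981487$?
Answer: $2490984$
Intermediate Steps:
$F = 2981481$ ($F = -6 + 2981487 = 2981481$)
$b = 490497$ ($b = -3 + \left(502 + 998\right) 327 = -3 + 1500 \cdot 327 = -3 + 490500 = 490497$)
$F - b = 2981481 - 490497 = 2490984$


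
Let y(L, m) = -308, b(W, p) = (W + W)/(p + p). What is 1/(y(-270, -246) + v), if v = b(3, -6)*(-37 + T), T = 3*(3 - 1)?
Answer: -2/585 ≈ -0.0034188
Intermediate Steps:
T = 6 (T = 3*2 = 6)
b(W, p) = W/p (b(W, p) = (2*W)/((2*p)) = (2*W)*(1/(2*p)) = W/p)
v = 31/2 (v = (3/(-6))*(-37 + 6) = (3*(-1/6))*(-31) = -1/2*(-31) = 31/2 ≈ 15.500)
1/(y(-270, -246) + v) = 1/(-308 + 31/2) = 1/(-585/2) = -2/585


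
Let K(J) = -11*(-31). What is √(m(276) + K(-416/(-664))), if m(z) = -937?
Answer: 2*I*√149 ≈ 24.413*I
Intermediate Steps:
K(J) = 341
√(m(276) + K(-416/(-664))) = √(-937 + 341) = √(-596) = 2*I*√149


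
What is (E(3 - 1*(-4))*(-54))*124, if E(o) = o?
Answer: -46872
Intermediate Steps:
(E(3 - 1*(-4))*(-54))*124 = ((3 - 1*(-4))*(-54))*124 = ((3 + 4)*(-54))*124 = (7*(-54))*124 = -378*124 = -46872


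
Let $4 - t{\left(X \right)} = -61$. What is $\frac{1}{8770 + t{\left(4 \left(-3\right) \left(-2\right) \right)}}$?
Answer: $\frac{1}{8835} \approx 0.00011319$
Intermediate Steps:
$t{\left(X \right)} = 65$ ($t{\left(X \right)} = 4 - -61 = 4 + 61 = 65$)
$\frac{1}{8770 + t{\left(4 \left(-3\right) \left(-2\right) \right)}} = \frac{1}{8770 + 65} = \frac{1}{8835}$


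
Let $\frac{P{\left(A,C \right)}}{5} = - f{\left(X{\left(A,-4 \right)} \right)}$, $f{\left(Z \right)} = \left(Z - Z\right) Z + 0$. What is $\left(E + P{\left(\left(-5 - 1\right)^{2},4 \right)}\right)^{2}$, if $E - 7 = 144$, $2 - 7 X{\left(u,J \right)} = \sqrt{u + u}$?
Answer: $22801$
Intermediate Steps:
$X{\left(u,J \right)} = \frac{2}{7} - \frac{\sqrt{2} \sqrt{u}}{7}$ ($X{\left(u,J \right)} = \frac{2}{7} - \frac{\sqrt{u + u}}{7} = \frac{2}{7} - \frac{\sqrt{2 u}}{7} = \frac{2}{7} - \frac{\sqrt{2} \sqrt{u}}{7}$)
$E = 151$ ($E = 7 + 144 = 151$)
$f{\left(Z \right)} = 0$ ($f{\left(Z \right)} = 0 Z + 0 = 0 + 0 = 0$)
$P{\left(A,C \right)} = 0$ ($P{\left(A,C \right)} = 5 \left(\left(-1\right) 0\right) = 5 \cdot 0 = 0$)
$\left(E + P{\left(\left(-5 - 1\right)^{2},4 \right)}\right)^{2} = \left(151 + 0\right)^{2} = 151^{2} = 22801$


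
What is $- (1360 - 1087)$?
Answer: $-273$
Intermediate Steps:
$- (1360 - 1087) = \left(-1\right) 273 = -273$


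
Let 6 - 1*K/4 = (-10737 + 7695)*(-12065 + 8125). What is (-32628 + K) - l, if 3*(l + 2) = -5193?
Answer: -47972791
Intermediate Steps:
l = -1733 (l = -2 + (⅓)*(-5193) = -2 - 1731 = -1733)
K = -47941896 (K = 24 - 4*(-10737 + 7695)*(-12065 + 8125) = 24 - (-12168)*(-3940) = 24 - 4*11985480 = 24 - 47941920 = -47941896)
(-32628 + K) - l = (-32628 - 47941896) - 1*(-1733) = -47974524 + 1733 = -47972791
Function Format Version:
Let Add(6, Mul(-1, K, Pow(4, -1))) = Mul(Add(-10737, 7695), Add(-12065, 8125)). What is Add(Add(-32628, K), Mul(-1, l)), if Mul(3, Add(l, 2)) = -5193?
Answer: -47972791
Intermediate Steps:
l = -1733 (l = Add(-2, Mul(Rational(1, 3), -5193)) = Add(-2, -1731) = -1733)
K = -47941896 (K = Add(24, Mul(-4, Mul(Add(-10737, 7695), Add(-12065, 8125)))) = Add(24, Mul(-4, Mul(-3042, -3940))) = Add(24, Mul(-4, 11985480)) = Add(24, -47941920) = -47941896)
Add(Add(-32628, K), Mul(-1, l)) = Add(Add(-32628, -47941896), Mul(-1, -1733)) = Add(-47974524, 1733) = -47972791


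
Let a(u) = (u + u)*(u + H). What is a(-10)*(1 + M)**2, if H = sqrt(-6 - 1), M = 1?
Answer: 800 - 80*I*sqrt(7) ≈ 800.0 - 211.66*I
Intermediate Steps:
H = I*sqrt(7) (H = sqrt(-7) = I*sqrt(7) ≈ 2.6458*I)
a(u) = 2*u*(u + I*sqrt(7)) (a(u) = (u + u)*(u + I*sqrt(7)) = (2*u)*(u + I*sqrt(7)) = 2*u*(u + I*sqrt(7)))
a(-10)*(1 + M)**2 = (2*(-10)*(-10 + I*sqrt(7)))*(1 + 1)**2 = (200 - 20*I*sqrt(7))*2**2 = (200 - 20*I*sqrt(7))*4 = 800 - 80*I*sqrt(7)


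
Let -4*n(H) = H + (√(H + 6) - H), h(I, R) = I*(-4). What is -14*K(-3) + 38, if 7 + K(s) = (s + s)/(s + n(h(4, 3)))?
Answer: 1208/11 + 24*I*√10/11 ≈ 109.82 + 6.8995*I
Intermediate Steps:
h(I, R) = -4*I
n(H) = -√(6 + H)/4 (n(H) = -(H + (√(H + 6) - H))/4 = -(H + (√(6 + H) - H))/4 = -√(6 + H)/4)
K(s) = -7 + 2*s/(s - I*√10/4) (K(s) = -7 + (s + s)/(s - √(6 - 4*4)/4) = -7 + (2*s)/(s - √(6 - 16)/4) = -7 + (2*s)/(s - I*√10/4) = -7 + 2*s/(s - I*√10/4))
-14*K(-3) + 38 = -14*(-20*(-3) + 7*I*√10)/(4*(-3) - I*√10) + 38 = -14*(60 + 7*I*√10)/(-12 - I*√10) + 38 = 38 - 14*(60 + 7*I*√10)/(-12 - I*√10)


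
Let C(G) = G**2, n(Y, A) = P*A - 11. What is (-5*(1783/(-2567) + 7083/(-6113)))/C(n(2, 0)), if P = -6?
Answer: 145407700/1898740591 ≈ 0.076581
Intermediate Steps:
n(Y, A) = -11 - 6*A (n(Y, A) = -6*A - 11 = -11 - 6*A)
(-5*(1783/(-2567) + 7083/(-6113)))/C(n(2, 0)) = (-5*(1783/(-2567) + 7083/(-6113)))/((-11 - 6*0)**2) = (-5*(1783*(-1/2567) + 7083*(-1/6113)))/((-11 + 0)**2) = (-5*(-1783/2567 - 7083/6113))/((-11)**2) = -5*(-29081540/15692071)/121 = (145407700/15692071)*(1/121) = 145407700/1898740591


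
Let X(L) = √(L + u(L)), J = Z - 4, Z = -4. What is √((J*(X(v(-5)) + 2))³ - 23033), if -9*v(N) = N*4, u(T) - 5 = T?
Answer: √(-4547529 - 296448*√85)/9 ≈ 299.81*I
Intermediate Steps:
u(T) = 5 + T
J = -8 (J = -4 - 4 = -8)
v(N) = -4*N/9 (v(N) = -N*4/9 = -4*N/9)
X(L) = √(5 + 2*L) (X(L) = √(L + (5 + L)) = √(5 + 2*L))
√((J*(X(v(-5)) + 2))³ - 23033) = √((-8*(√(5 + 2*(-4/9*(-5))) + 2))³ - 23033) = √((-8*(√(5 + 2*(20/9)) + 2))³ - 23033) = √((-8*(√(5 + 40/9) + 2))³ - 23033) = √((-8*(√(85/9) + 2))³ - 23033) = √((-8*(√85/3 + 2))³ - 23033) = √((-8*(2 + √85/3))³ - 23033) = √((-16 - 8*√85/3)³ - 23033) = √(-23033 + (-16 - 8*√85/3)³)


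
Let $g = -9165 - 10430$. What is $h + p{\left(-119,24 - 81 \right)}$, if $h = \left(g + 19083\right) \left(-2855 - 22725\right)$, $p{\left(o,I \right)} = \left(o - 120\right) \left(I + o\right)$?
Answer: $13139024$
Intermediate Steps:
$g = -19595$ ($g = -9165 - 10430 = -19595$)
$p{\left(o,I \right)} = \left(-120 + o\right) \left(I + o\right)$
$h = 13096960$ ($h = \left(-19595 + 19083\right) \left(-2855 - 22725\right) = \left(-512\right) \left(-25580\right) = 13096960$)
$h + p{\left(-119,24 - 81 \right)} = 13096960 + \left(\left(-119\right)^{2} - 120 \left(24 - 81\right) - -14280 + \left(24 - 81\right) \left(-119\right)\right) = 13096960 + \left(14161 - -6840 + 14280 - -6783\right) = 13096960 + \left(14161 + 6840 + 14280 + 6783\right) = 13096960 + 42064 = 13139024$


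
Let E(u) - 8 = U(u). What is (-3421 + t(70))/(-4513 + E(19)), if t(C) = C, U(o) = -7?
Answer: 1117/1504 ≈ 0.74269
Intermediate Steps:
E(u) = 1 (E(u) = 8 - 7 = 1)
(-3421 + t(70))/(-4513 + E(19)) = (-3421 + 70)/(-4513 + 1) = -3351/(-4512) = -3351*(-1/4512) = 1117/1504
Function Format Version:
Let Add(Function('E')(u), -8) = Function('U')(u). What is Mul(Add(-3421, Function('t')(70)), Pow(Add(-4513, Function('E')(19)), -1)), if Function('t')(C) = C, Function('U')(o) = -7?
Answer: Rational(1117, 1504) ≈ 0.74269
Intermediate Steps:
Function('E')(u) = 1 (Function('E')(u) = Add(8, -7) = 1)
Mul(Add(-3421, Function('t')(70)), Pow(Add(-4513, Function('E')(19)), -1)) = Mul(Add(-3421, 70), Pow(Add(-4513, 1), -1)) = Mul(-3351, Pow(-4512, -1)) = Mul(-3351, Rational(-1, 4512)) = Rational(1117, 1504)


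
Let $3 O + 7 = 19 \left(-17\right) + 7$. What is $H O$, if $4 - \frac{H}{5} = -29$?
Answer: $-17765$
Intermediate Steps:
$H = 165$ ($H = 20 - -145 = 20 + 145 = 165$)
$O = - \frac{323}{3}$ ($O = - \frac{7}{3} + \frac{19 \left(-17\right) + 7}{3} = - \frac{7}{3} + \frac{-323 + 7}{3} = - \frac{7}{3} + \frac{1}{3} \left(-316\right) = - \frac{7}{3} - \frac{316}{3} = - \frac{323}{3} \approx -107.67$)
$H O = 165 \left(- \frac{323}{3}\right) = -17765$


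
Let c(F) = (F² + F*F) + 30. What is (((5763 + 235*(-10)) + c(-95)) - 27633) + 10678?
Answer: 4538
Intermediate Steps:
c(F) = 30 + 2*F² (c(F) = (F² + F²) + 30 = 2*F² + 30 = 30 + 2*F²)
(((5763 + 235*(-10)) + c(-95)) - 27633) + 10678 = (((5763 + 235*(-10)) + (30 + 2*(-95)²)) - 27633) + 10678 = (((5763 - 2350) + (30 + 2*9025)) - 27633) + 10678 = ((3413 + (30 + 18050)) - 27633) + 10678 = ((3413 + 18080) - 27633) + 10678 = (21493 - 27633) + 10678 = -6140 + 10678 = 4538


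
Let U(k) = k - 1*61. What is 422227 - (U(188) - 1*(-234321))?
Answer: 187779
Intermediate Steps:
U(k) = -61 + k (U(k) = k - 61 = -61 + k)
422227 - (U(188) - 1*(-234321)) = 422227 - ((-61 + 188) - 1*(-234321)) = 422227 - (127 + 234321) = 422227 - 1*234448 = 422227 - 234448 = 187779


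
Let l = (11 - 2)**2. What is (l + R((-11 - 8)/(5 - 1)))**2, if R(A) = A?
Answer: 93025/16 ≈ 5814.1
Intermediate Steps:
l = 81 (l = 9**2 = 81)
(l + R((-11 - 8)/(5 - 1)))**2 = (81 + (-11 - 8)/(5 - 1))**2 = (81 - 19/4)**2 = (305/4)**2 = 93025/16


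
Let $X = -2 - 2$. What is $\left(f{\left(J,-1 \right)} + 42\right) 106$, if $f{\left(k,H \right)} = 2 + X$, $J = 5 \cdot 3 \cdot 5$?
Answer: $4240$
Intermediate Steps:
$X = -4$ ($X = -2 - 2 = -4$)
$J = 75$ ($J = 15 \cdot 5 = 75$)
$f{\left(k,H \right)} = -2$ ($f{\left(k,H \right)} = 2 - 4 = -2$)
$\left(f{\left(J,-1 \right)} + 42\right) 106 = \left(-2 + 42\right) 106 = 40 \cdot 106 = 4240$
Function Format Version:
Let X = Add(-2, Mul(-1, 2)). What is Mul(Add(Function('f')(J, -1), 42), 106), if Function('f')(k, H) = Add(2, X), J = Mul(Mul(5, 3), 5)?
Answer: 4240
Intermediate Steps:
X = -4 (X = Add(-2, -2) = -4)
J = 75 (J = Mul(15, 5) = 75)
Function('f')(k, H) = -2 (Function('f')(k, H) = Add(2, -4) = -2)
Mul(Add(Function('f')(J, -1), 42), 106) = Mul(Add(-2, 42), 106) = Mul(40, 106) = 4240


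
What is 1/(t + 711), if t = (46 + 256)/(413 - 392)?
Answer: 21/15233 ≈ 0.0013786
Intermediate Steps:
t = 302/21 ≈ 14.381
1/(t + 711) = 1/(302/21 + 711) = 1/(15233/21) = 21/15233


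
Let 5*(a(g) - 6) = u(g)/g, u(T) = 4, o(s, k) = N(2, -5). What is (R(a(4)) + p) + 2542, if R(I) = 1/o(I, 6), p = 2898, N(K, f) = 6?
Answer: 32641/6 ≈ 5440.2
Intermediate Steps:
o(s, k) = 6
a(g) = 6 + 4/(5*g) (a(g) = 6 + (4/g)/5 = 6 + 4/(5*g))
R(I) = ⅙ (R(I) = 1/6 = ⅙)
(R(a(4)) + p) + 2542 = (⅙ + 2898) + 2542 = 17389/6 + 2542 = 32641/6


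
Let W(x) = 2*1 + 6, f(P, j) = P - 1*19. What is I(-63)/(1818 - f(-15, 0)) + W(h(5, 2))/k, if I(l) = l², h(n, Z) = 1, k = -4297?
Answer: 17039977/7958044 ≈ 2.1412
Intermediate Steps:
f(P, j) = -19 + P (f(P, j) = P - 19 = -19 + P)
W(x) = 8 (W(x) = 2 + 6 = 8)
I(-63)/(1818 - f(-15, 0)) + W(h(5, 2))/k = (-63)²/(1818 - (-19 - 15)) + 8/(-4297) = 3969/(1818 - 1*(-34)) + 8*(-1/4297) = 3969/(1818 + 34) - 8/4297 = 3969/1852 - 8/4297 = 17039977/7958044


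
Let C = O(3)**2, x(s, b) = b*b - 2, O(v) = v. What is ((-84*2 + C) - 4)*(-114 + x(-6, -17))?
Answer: -28199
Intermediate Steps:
x(s, b) = -2 + b**2 (x(s, b) = b**2 - 2 = -2 + b**2)
C = 9 (C = 3**2 = 9)
((-84*2 + C) - 4)*(-114 + x(-6, -17)) = ((-84*2 + 9) - 4)*(-114 + (-2 + (-17)**2)) = ((-168 + 9) - 4)*(-114 + (-2 + 289)) = (-159 - 4)*(-114 + 287) = -163*173 = -28199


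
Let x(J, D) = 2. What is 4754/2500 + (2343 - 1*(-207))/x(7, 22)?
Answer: 1596127/1250 ≈ 1276.9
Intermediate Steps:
4754/2500 + (2343 - 1*(-207))/x(7, 22) = 4754/2500 + (2343 - 1*(-207))/2 = 4754*(1/2500) + (2343 + 207)*(½) = 2377/1250 + 2550*(½) = 2377/1250 + 1275 = 1596127/1250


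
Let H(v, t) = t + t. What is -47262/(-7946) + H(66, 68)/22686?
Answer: 268316597/45065739 ≈ 5.9539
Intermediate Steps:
H(v, t) = 2*t
-47262/(-7946) + H(66, 68)/22686 = -47262/(-7946) + (2*68)/22686 = -47262*(-1/7946) + 136*(1/22686) = 23631/3973 + 68/11343 = 268316597/45065739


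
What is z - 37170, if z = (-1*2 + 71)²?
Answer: -32409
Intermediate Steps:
z = 4761 (z = (-2 + 71)² = 69² = 4761)
z - 37170 = 4761 - 37170 = -32409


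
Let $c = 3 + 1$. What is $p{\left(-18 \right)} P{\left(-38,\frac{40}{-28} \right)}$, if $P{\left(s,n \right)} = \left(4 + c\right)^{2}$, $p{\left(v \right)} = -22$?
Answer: $-1408$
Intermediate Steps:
$c = 4$
$P{\left(s,n \right)} = 64$ ($P{\left(s,n \right)} = \left(4 + 4\right)^{2} = 8^{2} = 64$)
$p{\left(-18 \right)} P{\left(-38,\frac{40}{-28} \right)} = \left(-22\right) 64 = -1408$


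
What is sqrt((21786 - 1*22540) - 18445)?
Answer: I*sqrt(19199) ≈ 138.56*I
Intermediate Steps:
sqrt((21786 - 1*22540) - 18445) = sqrt((21786 - 22540) - 18445) = sqrt(-754 - 18445) = sqrt(-19199) = I*sqrt(19199)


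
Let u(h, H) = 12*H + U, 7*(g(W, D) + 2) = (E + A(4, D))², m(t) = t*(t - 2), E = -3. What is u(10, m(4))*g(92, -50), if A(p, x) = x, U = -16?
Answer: 223600/7 ≈ 31943.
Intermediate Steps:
m(t) = t*(-2 + t)
g(W, D) = -2 + (-3 + D)²/7
u(h, H) = -16 + 12*H (u(h, H) = 12*H - 16 = -16 + 12*H)
u(10, m(4))*g(92, -50) = (-16 + 12*(4*(-2 + 4)))*(-2 + (-3 - 50)²/7) = (-16 + 12*(4*2))*(-2 + (⅐)*(-53)²) = (-16 + 12*8)*(-2 + (⅐)*2809) = (-16 + 96)*(-2 + 2809/7) = 80*(2795/7) = 223600/7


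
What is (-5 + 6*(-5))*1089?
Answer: -38115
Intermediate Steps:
(-5 + 6*(-5))*1089 = (-5 - 30)*1089 = -35*1089 = -38115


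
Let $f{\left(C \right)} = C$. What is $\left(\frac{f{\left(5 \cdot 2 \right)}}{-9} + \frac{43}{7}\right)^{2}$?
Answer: $\frac{100489}{3969} \approx 25.318$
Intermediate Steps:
$\left(\frac{f{\left(5 \cdot 2 \right)}}{-9} + \frac{43}{7}\right)^{2} = \left(\frac{5 \cdot 2}{-9} + \frac{43}{7}\right)^{2} = \left(10 \left(- \frac{1}{9}\right) + 43 \cdot \frac{1}{7}\right)^{2} = \left(- \frac{10}{9} + \frac{43}{7}\right)^{2} = \left(\frac{317}{63}\right)^{2} = \frac{100489}{3969}$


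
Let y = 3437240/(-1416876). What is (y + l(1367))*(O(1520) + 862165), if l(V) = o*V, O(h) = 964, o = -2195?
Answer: -917383556678937805/354219 ≈ -2.5899e+12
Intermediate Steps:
y = -859310/354219 (y = 3437240*(-1/1416876) = -859310/354219 ≈ -2.4259)
l(V) = -2195*V
(y + l(1367))*(O(1520) + 862165) = (-859310/354219 - 2195*1367)*(964 + 862165) = (-859310/354219 - 3000565)*863129 = -1062857993045/354219*863129 = -917383556678937805/354219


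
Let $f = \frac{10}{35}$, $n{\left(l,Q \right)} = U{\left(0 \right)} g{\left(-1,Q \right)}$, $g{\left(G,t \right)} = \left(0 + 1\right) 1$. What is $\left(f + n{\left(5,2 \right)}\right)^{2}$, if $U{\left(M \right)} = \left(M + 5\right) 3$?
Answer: $\frac{11449}{49} \approx 233.65$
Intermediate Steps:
$g{\left(G,t \right)} = 1$ ($g{\left(G,t \right)} = 1 \cdot 1 = 1$)
$U{\left(M \right)} = 15 + 3 M$ ($U{\left(M \right)} = \left(5 + M\right) 3 = 15 + 3 M$)
$n{\left(l,Q \right)} = 15$ ($n{\left(l,Q \right)} = \left(15 + 3 \cdot 0\right) 1 = \left(15 + 0\right) 1 = 15 \cdot 1 = 15$)
$f = \frac{2}{7}$ ($f = 10 \cdot \frac{1}{35} = \frac{2}{7} \approx 0.28571$)
$\left(f + n{\left(5,2 \right)}\right)^{2} = \left(\frac{2}{7} + 15\right)^{2} = \left(\frac{107}{7}\right)^{2} = \frac{11449}{49}$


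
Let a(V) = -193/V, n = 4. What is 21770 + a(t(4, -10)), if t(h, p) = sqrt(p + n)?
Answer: 21770 + 193*I*sqrt(6)/6 ≈ 21770.0 + 78.792*I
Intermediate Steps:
t(h, p) = sqrt(4 + p) (t(h, p) = sqrt(p + 4) = sqrt(4 + p))
21770 + a(t(4, -10)) = 21770 - 193/sqrt(4 - 10) = 21770 - 193*(-I*sqrt(6)/6) = 21770 - (-193)*I*sqrt(6)/6 = 21770 + 193*I*sqrt(6)/6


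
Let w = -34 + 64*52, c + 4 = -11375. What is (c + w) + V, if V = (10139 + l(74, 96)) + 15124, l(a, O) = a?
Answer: 17252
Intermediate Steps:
c = -11379 (c = -4 - 11375 = -11379)
w = 3294 (w = -34 + 3328 = 3294)
V = 25337 (V = (10139 + 74) + 15124 = 10213 + 15124 = 25337)
(c + w) + V = (-11379 + 3294) + 25337 = -8085 + 25337 = 17252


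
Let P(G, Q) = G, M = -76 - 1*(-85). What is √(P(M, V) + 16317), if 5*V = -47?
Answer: 3*√1814 ≈ 127.77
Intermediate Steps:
V = -47/5 (V = (⅕)*(-47) = -47/5 ≈ -9.4000)
M = 9 (M = -76 + 85 = 9)
√(P(M, V) + 16317) = √(9 + 16317) = √16326 = 3*√1814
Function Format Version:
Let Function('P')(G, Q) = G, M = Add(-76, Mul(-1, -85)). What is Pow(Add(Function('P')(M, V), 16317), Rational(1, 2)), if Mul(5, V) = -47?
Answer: Mul(3, Pow(1814, Rational(1, 2))) ≈ 127.77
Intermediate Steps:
V = Rational(-47, 5) (V = Mul(Rational(1, 5), -47) = Rational(-47, 5) ≈ -9.4000)
M = 9 (M = Add(-76, 85) = 9)
Pow(Add(Function('P')(M, V), 16317), Rational(1, 2)) = Pow(Add(9, 16317), Rational(1, 2)) = Pow(16326, Rational(1, 2)) = Mul(3, Pow(1814, Rational(1, 2)))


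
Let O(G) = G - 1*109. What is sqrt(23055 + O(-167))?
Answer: 3*sqrt(2531) ≈ 150.93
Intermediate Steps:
O(G) = -109 + G (O(G) = G - 109 = -109 + G)
sqrt(23055 + O(-167)) = sqrt(23055 + (-109 - 167)) = sqrt(23055 - 276) = sqrt(22779) = 3*sqrt(2531)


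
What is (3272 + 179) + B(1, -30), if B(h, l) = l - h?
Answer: 3420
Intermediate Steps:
(3272 + 179) + B(1, -30) = (3272 + 179) + (-30 - 1*1) = 3451 + (-30 - 1) = 3451 - 31 = 3420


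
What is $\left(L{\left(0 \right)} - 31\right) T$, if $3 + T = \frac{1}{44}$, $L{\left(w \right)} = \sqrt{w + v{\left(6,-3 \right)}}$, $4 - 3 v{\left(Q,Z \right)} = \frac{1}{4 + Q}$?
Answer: $\frac{4061}{44} - \frac{131 \sqrt{130}}{440} \approx 88.901$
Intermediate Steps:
$v{\left(Q,Z \right)} = \frac{4}{3} - \frac{1}{3 \left(4 + Q\right)}$
$L{\left(w \right)} = \sqrt{\frac{13}{10} + w}$ ($L{\left(w \right)} = \sqrt{w + \frac{15 + 4 \cdot 6}{3 \left(4 + 6\right)}} = \sqrt{w + \frac{15 + 24}{3 \cdot 10}} = \sqrt{w + \frac{1}{3} \cdot \frac{1}{10} \cdot 39} = \sqrt{w + \frac{13}{10}} = \sqrt{\frac{13}{10} + w}$)
$T = - \frac{131}{44}$ ($T = -3 + \frac{1}{44} = - \frac{131}{44} \approx -2.9773$)
$\left(L{\left(0 \right)} - 31\right) T = \left(\frac{\sqrt{130 + 100 \cdot 0}}{10} - 31\right) \left(- \frac{131}{44}\right) = \left(\frac{\sqrt{130 + 0}}{10} - 31\right) \left(- \frac{131}{44}\right) = \left(\frac{\sqrt{130}}{10} - 31\right) \left(- \frac{131}{44}\right) = \left(-31 + \frac{\sqrt{130}}{10}\right) \left(- \frac{131}{44}\right) = \frac{4061}{44} - \frac{131 \sqrt{130}}{440}$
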